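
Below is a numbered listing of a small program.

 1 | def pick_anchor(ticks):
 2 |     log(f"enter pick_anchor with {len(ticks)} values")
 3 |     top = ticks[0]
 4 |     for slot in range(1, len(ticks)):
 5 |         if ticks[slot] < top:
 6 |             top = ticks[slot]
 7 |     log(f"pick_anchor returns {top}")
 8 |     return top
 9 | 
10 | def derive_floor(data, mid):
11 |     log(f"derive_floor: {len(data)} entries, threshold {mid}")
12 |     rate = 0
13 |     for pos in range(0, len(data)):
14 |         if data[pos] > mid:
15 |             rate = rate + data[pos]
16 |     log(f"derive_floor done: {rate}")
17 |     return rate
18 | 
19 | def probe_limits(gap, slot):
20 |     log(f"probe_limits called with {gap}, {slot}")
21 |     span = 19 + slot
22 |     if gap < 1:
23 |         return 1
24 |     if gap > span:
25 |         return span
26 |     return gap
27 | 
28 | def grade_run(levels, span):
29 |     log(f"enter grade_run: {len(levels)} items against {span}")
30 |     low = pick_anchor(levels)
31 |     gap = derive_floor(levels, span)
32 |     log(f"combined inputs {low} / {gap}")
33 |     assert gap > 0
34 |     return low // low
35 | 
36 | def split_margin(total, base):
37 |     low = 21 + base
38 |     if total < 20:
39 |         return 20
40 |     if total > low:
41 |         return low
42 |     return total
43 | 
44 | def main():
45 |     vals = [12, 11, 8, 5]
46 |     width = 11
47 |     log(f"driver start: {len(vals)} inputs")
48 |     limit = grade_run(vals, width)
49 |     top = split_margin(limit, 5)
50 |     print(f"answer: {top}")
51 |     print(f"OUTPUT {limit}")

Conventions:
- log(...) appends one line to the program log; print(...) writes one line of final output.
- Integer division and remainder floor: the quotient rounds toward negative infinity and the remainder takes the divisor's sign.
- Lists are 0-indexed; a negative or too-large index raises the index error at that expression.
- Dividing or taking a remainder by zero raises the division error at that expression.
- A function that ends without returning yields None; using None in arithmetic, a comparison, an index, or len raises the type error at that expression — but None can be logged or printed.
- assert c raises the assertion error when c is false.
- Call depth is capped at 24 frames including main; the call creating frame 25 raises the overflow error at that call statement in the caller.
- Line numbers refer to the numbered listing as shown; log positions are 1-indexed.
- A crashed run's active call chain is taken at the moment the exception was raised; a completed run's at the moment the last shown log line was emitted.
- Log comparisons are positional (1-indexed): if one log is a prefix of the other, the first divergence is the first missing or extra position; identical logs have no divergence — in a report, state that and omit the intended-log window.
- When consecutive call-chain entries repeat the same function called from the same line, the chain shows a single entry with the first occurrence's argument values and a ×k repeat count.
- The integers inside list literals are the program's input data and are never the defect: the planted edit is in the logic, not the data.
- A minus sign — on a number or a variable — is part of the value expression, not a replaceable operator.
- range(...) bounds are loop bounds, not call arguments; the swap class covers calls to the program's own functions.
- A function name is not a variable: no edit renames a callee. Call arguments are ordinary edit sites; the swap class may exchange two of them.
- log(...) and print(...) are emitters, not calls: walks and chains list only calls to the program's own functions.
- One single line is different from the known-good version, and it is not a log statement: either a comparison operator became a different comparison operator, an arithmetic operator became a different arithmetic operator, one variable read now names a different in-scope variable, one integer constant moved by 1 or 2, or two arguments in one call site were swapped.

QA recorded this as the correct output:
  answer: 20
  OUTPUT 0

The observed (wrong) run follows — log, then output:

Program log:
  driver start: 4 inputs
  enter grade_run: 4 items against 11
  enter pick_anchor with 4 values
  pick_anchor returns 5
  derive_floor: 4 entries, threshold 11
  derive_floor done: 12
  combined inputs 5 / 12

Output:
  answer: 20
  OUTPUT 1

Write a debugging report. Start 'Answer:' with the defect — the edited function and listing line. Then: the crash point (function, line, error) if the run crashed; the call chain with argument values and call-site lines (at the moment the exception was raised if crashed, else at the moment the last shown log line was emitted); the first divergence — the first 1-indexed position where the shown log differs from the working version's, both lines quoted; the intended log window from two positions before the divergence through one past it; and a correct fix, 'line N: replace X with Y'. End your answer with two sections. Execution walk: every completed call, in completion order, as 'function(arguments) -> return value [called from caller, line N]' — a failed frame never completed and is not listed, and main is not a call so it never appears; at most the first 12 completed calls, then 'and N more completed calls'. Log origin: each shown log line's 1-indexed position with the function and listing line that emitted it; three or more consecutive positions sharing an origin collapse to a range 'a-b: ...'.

Answer: the defect is in grade_run at line 34.
Core observation: The two runs log identically and part ways only at the printed values.
Call chain: main -> grade_run([12, 11, 8, 5], 11) (called at line 48).
First divergence: none; the two logs match at every position.
Execution walk:
  pick_anchor([12, 11, 8, 5]) -> 5  [called from grade_run, line 30]
  derive_floor([12, 11, 8, 5], 11) -> 12  [called from grade_run, line 31]
  grade_run([12, 11, 8, 5], 11) -> 1  [called from main, line 48]
  split_margin(1, 5) -> 20  [called from main, line 49]
Log line origins:
  1: logged in main at line 47
  2: logged in grade_run at line 29
  3: logged in pick_anchor at line 2
  4: logged in pick_anchor at line 7
  5: logged in derive_floor at line 11
  6: logged in derive_floor at line 16
  7: logged in grade_run at line 32
A correct fix: line 34: replace `low // low` with `low // gap`.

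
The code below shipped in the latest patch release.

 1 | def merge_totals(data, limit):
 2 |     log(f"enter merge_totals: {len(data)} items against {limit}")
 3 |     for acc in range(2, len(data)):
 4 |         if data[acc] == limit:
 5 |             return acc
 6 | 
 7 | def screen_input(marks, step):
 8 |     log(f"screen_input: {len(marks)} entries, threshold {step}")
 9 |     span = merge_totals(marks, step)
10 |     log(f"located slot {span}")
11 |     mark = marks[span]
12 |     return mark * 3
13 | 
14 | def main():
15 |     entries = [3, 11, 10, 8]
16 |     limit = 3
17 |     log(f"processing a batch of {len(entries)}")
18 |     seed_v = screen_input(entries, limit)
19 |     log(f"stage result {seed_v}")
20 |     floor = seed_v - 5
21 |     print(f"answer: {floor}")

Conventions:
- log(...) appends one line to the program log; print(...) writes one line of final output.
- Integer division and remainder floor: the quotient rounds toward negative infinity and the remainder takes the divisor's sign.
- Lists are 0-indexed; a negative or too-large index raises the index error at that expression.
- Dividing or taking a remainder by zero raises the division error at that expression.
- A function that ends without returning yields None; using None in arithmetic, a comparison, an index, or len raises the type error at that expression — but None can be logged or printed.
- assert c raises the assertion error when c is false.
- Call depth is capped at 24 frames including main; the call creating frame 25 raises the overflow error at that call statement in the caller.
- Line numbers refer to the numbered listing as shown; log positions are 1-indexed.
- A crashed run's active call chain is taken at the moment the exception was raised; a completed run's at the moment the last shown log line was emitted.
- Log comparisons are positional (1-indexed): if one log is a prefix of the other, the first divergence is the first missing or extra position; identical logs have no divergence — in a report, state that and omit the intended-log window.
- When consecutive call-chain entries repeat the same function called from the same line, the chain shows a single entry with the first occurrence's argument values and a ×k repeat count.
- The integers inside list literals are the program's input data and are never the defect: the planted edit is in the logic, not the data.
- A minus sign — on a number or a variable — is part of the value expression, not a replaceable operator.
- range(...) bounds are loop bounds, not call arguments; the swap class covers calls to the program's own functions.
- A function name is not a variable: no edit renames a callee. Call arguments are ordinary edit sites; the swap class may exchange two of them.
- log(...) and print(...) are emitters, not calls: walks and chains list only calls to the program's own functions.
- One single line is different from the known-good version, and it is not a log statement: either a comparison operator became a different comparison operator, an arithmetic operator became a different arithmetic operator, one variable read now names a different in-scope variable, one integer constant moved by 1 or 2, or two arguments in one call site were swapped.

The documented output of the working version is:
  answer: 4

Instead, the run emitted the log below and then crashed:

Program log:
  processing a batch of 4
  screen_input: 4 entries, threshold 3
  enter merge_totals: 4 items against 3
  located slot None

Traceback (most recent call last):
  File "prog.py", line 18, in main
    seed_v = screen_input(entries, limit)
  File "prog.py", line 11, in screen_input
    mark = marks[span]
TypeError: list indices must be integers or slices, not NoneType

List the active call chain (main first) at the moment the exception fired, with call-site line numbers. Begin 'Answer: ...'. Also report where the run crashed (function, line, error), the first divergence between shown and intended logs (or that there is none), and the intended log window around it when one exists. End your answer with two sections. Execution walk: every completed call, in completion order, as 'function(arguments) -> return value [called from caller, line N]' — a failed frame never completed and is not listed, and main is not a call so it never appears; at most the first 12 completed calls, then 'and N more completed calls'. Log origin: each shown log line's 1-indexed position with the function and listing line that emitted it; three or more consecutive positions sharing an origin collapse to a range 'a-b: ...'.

Answer: main -> screen_input (called at line 18).
The tell: The log first diverges at position 4: the faulty run prints 'located slot None' where the working version prints 'located slot 0'.
Crash: screen_input, line 11, TypeError.
First divergence: position 4; shown 'located slot None' vs intended 'located slot 0'.
Intended log window:
  2: screen_input: 4 entries, threshold 3
  3: enter merge_totals: 4 items against 3
  4: located slot 0
  5: stage result 9
Execution walk:
  merge_totals([3, 11, 10, 8], 3) -> None  [called from screen_input, line 9]
Origin of each log line:
  1: logged in main at line 17
  2: logged in screen_input at line 8
  3: logged in merge_totals at line 2
  4: logged in screen_input at line 10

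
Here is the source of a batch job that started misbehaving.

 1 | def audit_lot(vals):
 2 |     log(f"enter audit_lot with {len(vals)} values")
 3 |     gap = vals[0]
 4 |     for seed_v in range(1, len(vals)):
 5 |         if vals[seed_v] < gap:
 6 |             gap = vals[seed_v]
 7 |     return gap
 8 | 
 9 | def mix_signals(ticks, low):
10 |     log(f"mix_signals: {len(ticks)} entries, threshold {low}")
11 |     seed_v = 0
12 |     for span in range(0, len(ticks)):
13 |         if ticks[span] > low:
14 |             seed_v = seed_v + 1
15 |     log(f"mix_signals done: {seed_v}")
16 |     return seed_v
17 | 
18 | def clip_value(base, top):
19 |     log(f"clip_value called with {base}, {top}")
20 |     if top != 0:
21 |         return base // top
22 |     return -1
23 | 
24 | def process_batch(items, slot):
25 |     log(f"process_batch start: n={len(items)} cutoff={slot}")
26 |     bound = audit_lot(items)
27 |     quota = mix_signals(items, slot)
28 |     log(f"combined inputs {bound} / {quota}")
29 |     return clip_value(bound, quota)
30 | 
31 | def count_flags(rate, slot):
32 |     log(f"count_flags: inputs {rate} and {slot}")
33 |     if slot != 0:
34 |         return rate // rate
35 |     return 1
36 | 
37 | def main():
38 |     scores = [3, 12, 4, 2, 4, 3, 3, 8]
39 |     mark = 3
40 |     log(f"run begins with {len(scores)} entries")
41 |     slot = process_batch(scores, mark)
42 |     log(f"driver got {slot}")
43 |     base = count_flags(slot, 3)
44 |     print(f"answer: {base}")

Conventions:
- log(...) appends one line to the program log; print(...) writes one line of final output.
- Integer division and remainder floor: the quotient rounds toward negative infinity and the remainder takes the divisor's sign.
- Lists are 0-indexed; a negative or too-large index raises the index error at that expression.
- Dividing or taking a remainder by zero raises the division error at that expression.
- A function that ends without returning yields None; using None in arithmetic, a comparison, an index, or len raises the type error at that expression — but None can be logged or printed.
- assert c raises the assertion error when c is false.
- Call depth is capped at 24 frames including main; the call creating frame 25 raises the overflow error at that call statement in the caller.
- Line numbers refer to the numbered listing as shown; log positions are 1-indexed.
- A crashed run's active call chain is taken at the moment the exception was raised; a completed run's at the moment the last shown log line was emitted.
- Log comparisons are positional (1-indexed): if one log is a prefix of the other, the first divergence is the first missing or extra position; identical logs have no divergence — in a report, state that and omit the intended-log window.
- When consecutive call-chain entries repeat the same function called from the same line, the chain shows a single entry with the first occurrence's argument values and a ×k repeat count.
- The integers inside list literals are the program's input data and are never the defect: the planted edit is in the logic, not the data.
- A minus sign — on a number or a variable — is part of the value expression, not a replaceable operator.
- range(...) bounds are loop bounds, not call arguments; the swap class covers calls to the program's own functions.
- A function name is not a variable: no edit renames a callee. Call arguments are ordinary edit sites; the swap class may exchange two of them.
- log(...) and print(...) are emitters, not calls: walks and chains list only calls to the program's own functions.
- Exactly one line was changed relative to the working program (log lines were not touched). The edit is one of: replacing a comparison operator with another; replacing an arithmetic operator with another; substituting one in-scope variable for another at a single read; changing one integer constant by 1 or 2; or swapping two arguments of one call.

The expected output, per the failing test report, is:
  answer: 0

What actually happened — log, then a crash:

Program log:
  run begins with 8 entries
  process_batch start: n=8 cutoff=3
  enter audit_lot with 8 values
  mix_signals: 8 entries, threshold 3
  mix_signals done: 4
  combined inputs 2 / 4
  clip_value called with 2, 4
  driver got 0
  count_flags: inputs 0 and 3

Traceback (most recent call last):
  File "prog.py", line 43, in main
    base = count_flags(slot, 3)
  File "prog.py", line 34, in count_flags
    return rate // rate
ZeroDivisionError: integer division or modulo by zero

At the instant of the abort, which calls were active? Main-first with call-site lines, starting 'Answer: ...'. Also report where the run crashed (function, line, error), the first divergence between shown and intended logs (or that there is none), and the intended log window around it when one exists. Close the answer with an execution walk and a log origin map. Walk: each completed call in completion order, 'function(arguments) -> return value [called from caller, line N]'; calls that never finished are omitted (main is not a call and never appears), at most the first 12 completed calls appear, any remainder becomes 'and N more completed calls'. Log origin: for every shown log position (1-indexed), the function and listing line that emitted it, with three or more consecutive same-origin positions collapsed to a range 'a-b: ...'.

Answer: main -> count_flags (called at line 43).
Core observation: Every log line matches the working run — the failure is the only observable divergence.
Crash: count_flags, line 34, ZeroDivisionError.
First divergence: none — the logs agree in full.
Execution walk:
  audit_lot([3, 12, 4, 2, 4, 3, 3, 8]) -> 2  [called from process_batch, line 26]
  mix_signals([3, 12, 4, 2, 4, 3, 3, 8], 3) -> 4  [called from process_batch, line 27]
  clip_value(2, 4) -> 0  [called from process_batch, line 29]
  process_batch([3, 12, 4, 2, 4, 3, 3, 8], 3) -> 0  [called from main, line 41]
Log line origins:
  1: emitted by main (line 40)
  2: emitted by process_batch (line 25)
  3: emitted by audit_lot (line 2)
  4: emitted by mix_signals (line 10)
  5: emitted by mix_signals (line 15)
  6: emitted by process_batch (line 28)
  7: emitted by clip_value (line 19)
  8: emitted by main (line 42)
  9: emitted by count_flags (line 32)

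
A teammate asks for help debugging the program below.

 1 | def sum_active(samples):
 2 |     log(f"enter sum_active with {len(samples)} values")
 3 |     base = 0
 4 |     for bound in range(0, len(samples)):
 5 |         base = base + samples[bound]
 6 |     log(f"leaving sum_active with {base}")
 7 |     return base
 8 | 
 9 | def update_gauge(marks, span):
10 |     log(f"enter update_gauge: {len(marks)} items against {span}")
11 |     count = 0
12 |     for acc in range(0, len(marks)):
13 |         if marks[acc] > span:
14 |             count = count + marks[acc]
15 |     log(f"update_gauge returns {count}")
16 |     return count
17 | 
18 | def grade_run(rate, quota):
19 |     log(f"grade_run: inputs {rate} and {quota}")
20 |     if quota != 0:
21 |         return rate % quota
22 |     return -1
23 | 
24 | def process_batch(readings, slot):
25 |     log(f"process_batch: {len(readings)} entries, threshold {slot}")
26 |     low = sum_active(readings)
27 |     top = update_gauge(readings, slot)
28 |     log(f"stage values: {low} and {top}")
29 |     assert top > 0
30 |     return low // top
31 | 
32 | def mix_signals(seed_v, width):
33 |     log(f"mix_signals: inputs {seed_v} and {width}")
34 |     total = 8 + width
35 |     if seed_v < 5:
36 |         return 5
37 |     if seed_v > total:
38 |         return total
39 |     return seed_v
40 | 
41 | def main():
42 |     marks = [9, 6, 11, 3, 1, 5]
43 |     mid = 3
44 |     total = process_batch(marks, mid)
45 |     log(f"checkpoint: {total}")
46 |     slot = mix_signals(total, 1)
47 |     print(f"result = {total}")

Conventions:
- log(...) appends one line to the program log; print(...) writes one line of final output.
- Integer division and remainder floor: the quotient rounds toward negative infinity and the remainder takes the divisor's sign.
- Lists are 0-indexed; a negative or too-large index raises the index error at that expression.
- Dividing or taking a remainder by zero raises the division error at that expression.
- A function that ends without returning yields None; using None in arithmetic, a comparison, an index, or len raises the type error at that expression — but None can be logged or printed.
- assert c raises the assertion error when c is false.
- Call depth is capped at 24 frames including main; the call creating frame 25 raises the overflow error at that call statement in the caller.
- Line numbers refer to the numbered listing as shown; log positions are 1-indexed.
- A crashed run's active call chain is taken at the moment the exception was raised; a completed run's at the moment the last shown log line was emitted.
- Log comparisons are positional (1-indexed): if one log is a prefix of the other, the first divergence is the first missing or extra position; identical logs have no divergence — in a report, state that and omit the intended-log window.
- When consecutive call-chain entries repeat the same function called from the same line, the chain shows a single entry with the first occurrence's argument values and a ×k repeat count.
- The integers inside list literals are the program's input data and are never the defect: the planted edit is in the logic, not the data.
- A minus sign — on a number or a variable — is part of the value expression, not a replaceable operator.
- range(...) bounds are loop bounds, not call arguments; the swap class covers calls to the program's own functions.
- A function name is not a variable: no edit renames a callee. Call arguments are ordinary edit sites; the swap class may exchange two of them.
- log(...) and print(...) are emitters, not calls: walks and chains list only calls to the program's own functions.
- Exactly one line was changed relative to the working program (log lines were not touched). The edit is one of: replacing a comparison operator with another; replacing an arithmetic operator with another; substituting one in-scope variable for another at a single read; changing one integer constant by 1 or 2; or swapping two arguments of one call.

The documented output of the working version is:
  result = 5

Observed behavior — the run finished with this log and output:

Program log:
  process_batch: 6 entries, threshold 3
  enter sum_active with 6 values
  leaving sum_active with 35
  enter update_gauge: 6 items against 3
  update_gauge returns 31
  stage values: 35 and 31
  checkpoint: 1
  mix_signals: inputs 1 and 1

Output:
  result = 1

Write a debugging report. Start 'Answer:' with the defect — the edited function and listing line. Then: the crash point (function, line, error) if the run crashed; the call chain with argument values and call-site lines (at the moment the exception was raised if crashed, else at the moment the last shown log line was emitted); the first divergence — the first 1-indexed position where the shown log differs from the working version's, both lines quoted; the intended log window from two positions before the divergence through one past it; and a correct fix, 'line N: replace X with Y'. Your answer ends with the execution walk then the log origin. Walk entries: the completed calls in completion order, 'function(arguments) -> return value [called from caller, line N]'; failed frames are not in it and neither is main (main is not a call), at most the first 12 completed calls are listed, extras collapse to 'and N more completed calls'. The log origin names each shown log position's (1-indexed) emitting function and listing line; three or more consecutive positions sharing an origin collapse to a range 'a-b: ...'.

Answer: the defect is in main at line 47.
Key observation: Nothing in the log betrays the bug — only the output does.
Call chain: main -> mix_signals(1, 1) (called at line 46).
First divergence: none — the logs agree in full.
Execution walk:
  sum_active([9, 6, 11, 3, 1, 5]) -> 35  [called from process_batch, line 26]
  update_gauge([9, 6, 11, 3, 1, 5], 3) -> 31  [called from process_batch, line 27]
  process_batch([9, 6, 11, 3, 1, 5], 3) -> 1  [called from main, line 44]
  mix_signals(1, 1) -> 5  [called from main, line 46]
Log line origins:
  1: from process_batch, line 25
  2: from sum_active, line 2
  3: from sum_active, line 6
  4: from update_gauge, line 10
  5: from update_gauge, line 15
  6: from process_batch, line 28
  7: from main, line 45
  8: from mix_signals, line 33
A correct fix: line 47: replace `total` with `slot`.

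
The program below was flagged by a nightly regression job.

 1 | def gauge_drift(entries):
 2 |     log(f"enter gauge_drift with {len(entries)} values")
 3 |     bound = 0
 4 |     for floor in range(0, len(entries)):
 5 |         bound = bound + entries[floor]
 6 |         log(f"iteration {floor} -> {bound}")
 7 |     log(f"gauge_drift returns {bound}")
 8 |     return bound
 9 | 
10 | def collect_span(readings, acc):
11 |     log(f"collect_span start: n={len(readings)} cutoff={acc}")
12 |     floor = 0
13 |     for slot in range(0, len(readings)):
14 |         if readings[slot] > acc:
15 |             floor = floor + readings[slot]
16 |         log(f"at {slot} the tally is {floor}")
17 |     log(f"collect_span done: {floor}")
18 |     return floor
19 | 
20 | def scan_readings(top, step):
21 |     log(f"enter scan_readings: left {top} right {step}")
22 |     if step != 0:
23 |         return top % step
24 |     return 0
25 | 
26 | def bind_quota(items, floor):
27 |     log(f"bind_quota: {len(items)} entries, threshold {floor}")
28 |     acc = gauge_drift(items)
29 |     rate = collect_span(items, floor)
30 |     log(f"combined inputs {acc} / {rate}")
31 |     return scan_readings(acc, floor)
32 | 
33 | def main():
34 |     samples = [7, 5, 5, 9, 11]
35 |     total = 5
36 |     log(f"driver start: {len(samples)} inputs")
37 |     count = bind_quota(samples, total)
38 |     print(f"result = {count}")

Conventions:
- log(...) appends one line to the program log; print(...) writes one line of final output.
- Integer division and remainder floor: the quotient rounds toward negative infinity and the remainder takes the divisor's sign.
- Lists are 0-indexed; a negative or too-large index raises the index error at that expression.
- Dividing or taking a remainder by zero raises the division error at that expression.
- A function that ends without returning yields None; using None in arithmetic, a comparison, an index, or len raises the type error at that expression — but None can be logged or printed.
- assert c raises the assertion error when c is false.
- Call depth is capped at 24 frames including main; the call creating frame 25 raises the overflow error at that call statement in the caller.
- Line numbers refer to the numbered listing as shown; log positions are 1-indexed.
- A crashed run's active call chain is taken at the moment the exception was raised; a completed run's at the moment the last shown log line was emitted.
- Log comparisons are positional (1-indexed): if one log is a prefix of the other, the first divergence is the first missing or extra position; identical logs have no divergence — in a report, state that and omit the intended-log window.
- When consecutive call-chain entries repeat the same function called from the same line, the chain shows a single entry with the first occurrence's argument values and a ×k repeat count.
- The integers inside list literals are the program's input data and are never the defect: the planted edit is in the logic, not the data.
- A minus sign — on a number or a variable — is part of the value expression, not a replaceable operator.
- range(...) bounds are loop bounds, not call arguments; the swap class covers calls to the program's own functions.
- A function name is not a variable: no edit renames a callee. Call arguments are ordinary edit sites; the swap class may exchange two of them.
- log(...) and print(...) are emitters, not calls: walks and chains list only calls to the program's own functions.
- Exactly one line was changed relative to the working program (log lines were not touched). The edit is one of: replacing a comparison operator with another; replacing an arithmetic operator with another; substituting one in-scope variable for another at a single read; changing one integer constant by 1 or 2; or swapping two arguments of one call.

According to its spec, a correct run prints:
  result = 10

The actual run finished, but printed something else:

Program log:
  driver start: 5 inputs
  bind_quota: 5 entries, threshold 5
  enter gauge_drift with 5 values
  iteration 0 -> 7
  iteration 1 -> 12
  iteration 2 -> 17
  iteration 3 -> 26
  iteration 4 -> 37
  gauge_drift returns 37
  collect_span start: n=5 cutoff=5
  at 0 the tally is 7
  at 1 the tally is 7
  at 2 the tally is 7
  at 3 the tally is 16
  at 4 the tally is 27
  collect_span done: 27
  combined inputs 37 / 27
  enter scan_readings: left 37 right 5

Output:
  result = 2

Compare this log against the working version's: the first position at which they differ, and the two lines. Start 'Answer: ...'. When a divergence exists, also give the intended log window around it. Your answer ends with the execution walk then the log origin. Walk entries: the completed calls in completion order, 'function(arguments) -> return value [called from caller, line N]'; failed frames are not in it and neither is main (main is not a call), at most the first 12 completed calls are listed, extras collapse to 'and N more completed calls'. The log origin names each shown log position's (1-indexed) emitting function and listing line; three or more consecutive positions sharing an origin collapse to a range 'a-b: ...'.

Answer: position 18 — shown 'enter scan_readings: left 37 right 5', intended 'enter scan_readings: left 37 right 27'.
Intended log window:
  16: collect_span done: 27
  17: combined inputs 37 / 27
  18: enter scan_readings: left 37 right 27
Execution walk:
  gauge_drift([7, 5, 5, 9, 11]) -> 37  [called from bind_quota, line 28]
  collect_span([7, 5, 5, 9, 11], 5) -> 27  [called from bind_quota, line 29]
  scan_readings(37, 5) -> 2  [called from bind_quota, line 31]
  bind_quota([7, 5, 5, 9, 11], 5) -> 2  [called from main, line 37]
Log origin:
  1 — main, line 36
  2 — bind_quota, line 27
  3 — gauge_drift, line 2
  4-8 — gauge_drift, line 6
  9 — gauge_drift, line 7
  10 — collect_span, line 11
  11-15 — collect_span, line 16
  16 — collect_span, line 17
  17 — bind_quota, line 30
  18 — scan_readings, line 21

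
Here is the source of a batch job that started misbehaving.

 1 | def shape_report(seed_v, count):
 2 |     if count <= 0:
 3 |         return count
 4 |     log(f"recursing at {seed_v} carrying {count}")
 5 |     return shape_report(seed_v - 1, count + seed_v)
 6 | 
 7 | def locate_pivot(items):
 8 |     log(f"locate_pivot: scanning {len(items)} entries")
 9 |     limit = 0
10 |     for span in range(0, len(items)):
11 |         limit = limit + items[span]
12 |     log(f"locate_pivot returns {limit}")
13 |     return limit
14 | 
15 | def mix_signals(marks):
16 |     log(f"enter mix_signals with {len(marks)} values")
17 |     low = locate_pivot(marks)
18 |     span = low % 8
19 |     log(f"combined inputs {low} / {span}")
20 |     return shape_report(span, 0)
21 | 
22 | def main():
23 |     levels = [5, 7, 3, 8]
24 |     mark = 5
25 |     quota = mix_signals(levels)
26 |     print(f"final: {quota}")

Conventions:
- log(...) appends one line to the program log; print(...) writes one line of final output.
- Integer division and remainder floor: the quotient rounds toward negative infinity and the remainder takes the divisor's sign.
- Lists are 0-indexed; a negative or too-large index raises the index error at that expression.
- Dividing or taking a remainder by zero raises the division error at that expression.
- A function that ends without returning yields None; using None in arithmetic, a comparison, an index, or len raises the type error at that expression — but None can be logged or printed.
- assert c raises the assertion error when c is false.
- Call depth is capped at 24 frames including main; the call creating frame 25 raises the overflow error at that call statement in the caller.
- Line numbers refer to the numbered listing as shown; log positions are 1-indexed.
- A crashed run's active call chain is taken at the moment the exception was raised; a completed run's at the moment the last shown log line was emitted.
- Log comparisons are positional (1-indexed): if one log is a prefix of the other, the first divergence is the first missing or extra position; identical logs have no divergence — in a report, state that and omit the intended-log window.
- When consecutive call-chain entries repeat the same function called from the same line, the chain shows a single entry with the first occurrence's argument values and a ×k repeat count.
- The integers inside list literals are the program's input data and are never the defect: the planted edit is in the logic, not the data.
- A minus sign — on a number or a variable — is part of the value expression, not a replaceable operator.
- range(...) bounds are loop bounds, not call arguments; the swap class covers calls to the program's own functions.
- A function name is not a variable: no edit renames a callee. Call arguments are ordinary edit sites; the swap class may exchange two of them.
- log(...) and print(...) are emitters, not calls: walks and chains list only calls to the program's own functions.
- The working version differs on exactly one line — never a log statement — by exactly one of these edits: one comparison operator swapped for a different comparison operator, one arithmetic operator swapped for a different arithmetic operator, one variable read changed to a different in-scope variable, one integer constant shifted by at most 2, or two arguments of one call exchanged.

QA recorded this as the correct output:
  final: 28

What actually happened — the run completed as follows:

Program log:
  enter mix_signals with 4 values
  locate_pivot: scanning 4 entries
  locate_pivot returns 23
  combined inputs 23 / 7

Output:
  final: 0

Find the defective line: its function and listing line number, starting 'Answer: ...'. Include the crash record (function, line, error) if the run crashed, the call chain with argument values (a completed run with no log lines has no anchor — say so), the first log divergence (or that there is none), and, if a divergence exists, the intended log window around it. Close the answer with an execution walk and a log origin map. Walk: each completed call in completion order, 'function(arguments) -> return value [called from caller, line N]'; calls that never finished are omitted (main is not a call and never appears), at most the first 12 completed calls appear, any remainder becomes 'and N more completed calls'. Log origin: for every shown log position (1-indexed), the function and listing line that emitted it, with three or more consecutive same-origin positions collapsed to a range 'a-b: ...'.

Answer: the defect is in shape_report at line 2.
Key fact: The log ends early — 4 lines, where the working version next logs 'recursing at 7 carrying 0'.
Call chain: main -> mix_signals([5, 7, 3, 8]) (called at line 25).
First divergence: position 5 — after 4 matching lines the faulty run goes silent; intended next line 'recursing at 7 carrying 0'.
Intended log window:
  3: locate_pivot returns 23
  4: combined inputs 23 / 7
  5: recursing at 7 carrying 0
  6: recursing at 6 carrying 7
Execution walk:
  locate_pivot([5, 7, 3, 8]) -> 23  [called from mix_signals, line 17]
  shape_report(7, 0) -> 0  [called from mix_signals, line 20]
  mix_signals([5, 7, 3, 8]) -> 0  [called from main, line 25]
Log line origins:
  1 — mix_signals, line 16
  2 — locate_pivot, line 8
  3 — locate_pivot, line 12
  4 — mix_signals, line 19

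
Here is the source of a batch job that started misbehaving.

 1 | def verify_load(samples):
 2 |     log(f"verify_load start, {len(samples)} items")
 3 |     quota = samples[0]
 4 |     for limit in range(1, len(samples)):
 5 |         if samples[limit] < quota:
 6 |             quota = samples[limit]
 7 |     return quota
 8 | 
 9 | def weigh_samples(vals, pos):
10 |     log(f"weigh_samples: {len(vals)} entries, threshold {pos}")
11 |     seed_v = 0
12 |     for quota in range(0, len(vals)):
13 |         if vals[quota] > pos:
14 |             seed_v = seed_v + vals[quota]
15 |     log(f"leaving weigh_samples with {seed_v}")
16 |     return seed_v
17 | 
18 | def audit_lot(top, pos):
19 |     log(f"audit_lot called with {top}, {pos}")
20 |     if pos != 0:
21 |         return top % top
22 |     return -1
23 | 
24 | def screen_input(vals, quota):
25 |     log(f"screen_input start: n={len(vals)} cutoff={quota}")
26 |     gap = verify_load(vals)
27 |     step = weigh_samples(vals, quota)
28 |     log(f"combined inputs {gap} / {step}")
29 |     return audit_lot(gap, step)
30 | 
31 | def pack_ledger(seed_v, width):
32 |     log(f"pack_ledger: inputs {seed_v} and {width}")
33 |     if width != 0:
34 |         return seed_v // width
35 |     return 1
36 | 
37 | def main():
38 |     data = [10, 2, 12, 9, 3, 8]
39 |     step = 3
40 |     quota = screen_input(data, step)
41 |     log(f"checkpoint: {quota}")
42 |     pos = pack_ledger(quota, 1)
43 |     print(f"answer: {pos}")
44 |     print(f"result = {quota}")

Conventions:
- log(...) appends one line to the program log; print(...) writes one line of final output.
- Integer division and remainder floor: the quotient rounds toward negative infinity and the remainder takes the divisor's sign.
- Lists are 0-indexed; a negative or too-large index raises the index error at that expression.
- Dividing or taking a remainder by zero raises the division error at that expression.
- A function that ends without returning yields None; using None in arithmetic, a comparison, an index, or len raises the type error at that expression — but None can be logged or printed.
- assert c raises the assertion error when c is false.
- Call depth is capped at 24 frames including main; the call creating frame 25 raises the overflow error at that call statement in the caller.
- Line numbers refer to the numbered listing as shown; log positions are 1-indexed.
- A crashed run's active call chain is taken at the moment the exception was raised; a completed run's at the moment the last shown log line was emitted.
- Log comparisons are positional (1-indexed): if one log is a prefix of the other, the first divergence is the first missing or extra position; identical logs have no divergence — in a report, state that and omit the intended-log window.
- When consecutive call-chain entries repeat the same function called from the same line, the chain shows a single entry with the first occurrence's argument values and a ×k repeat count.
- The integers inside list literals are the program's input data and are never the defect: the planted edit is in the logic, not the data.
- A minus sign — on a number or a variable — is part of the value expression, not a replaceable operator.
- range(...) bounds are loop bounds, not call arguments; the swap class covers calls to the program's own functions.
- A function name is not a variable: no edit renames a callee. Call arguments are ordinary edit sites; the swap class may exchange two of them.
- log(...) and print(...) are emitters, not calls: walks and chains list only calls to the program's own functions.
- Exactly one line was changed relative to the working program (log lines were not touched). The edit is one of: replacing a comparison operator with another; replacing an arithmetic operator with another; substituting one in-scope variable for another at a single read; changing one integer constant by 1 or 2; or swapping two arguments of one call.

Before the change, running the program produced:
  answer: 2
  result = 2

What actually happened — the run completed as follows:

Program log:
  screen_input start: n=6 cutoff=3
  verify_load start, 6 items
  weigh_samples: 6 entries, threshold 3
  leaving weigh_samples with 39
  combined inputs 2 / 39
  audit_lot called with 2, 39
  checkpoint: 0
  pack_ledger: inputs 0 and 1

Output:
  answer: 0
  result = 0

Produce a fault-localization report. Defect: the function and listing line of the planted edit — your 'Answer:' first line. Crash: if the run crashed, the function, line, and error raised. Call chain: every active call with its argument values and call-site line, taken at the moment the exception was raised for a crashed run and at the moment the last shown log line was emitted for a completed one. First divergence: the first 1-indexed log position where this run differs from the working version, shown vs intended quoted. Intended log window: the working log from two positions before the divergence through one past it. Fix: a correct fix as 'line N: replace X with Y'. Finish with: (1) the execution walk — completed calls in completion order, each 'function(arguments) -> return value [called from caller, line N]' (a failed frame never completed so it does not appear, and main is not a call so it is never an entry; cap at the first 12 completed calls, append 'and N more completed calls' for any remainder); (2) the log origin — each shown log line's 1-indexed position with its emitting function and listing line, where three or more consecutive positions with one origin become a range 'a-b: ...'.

Answer: the defect is in audit_lot at line 21.
Core observation: The log first diverges at position 7: the faulty run prints 'checkpoint: 0' where the working version prints 'checkpoint: 2'.
Call chain: main -> pack_ledger(0, 1) (called at line 42).
First divergence: at position 7 the run shows 'checkpoint: 0' where the working version logs 'checkpoint: 2'.
Intended log window:
  5: combined inputs 2 / 39
  6: audit_lot called with 2, 39
  7: checkpoint: 2
  8: pack_ledger: inputs 2 and 1
Execution walk:
  verify_load([10, 2, 12, 9, 3, 8]) -> 2  [called from screen_input, line 26]
  weigh_samples([10, 2, 12, 9, 3, 8], 3) -> 39  [called from screen_input, line 27]
  audit_lot(2, 39) -> 0  [called from screen_input, line 29]
  screen_input([10, 2, 12, 9, 3, 8], 3) -> 0  [called from main, line 40]
  pack_ledger(0, 1) -> 0  [called from main, line 42]
Log line origins:
  1: emitted by screen_input (line 25)
  2: emitted by verify_load (line 2)
  3: emitted by weigh_samples (line 10)
  4: emitted by weigh_samples (line 15)
  5: emitted by screen_input (line 28)
  6: emitted by audit_lot (line 19)
  7: emitted by main (line 41)
  8: emitted by pack_ledger (line 32)
A correct fix: line 21: replace `top % top` with `top % pos`.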